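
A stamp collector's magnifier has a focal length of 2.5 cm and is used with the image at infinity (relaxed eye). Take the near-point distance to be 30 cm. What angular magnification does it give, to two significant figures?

12

M = D/f = 30/2.5 = 12.000.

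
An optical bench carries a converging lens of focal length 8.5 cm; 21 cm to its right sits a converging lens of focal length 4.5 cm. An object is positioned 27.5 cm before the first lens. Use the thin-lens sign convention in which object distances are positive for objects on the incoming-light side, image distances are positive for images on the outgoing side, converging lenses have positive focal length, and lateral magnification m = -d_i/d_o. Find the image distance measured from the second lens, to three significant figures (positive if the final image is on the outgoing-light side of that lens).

9.32 cm

Lens 1: 1/d_i1 = 1/f_1 - 1/d_o1 = 1/8.5 - 1/27.5 = 0.08128 cm^-1, so d_i1 = 12.303 cm.
Object distance for lens 2: d_o2 = 21 - 12.303 = 8.697 cm.
Lens 2: 1/d_i2 = 1/f_2 - 1/d_o2 = 1/4.5 - 1/(8.697) = 0.10724 cm^-1, so d_i2 = 9.324 cm.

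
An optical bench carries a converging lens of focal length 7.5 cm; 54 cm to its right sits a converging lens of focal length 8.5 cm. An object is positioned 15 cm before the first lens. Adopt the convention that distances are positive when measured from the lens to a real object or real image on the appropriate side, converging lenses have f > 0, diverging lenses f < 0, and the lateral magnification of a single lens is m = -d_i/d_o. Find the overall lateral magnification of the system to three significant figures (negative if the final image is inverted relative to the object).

0.279

Lens 1: 1/d_i1 = 1/f_1 - 1/d_o1 = 1/7.5 - 1/15 = 0.06667 cm^-1, so d_i1 = 15.000 cm.
m_1 = -(15.000)/15 = -1.0000.
The intermediate image is 15.000 cm to the right of lens 1, so d_o2 = L - d_i1 = 54 - 15.000 = 39.000 cm.
Lens 2: 1/d_i2 = 1/f_2 - 1/d_o2 = 1/8.5 - 1/(39.000) = 0.09201 cm^-1, so d_i2 = 10.869 cm.
m_2 = -(10.869)/(39.000) = -0.2787.
The system's lateral magnification is m_1 m_2 = (-1.0000)(-0.2787) = 0.2787.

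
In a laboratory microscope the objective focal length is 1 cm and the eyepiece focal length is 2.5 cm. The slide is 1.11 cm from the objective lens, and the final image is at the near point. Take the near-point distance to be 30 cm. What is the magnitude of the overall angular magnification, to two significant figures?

120

Objective: 1/d_i = 1/f_obj - 1/d_o = 1/1 - 1/1.11 = 0.09910 cm^-1, so d_i = 10.091 cm.
m_obj = -d_i/d_o = -10.091/1.11 = -9.091.
Eyepiece angular magnification (image at near point): M_eye = 1 + D/f_e = 1 + 30/2.5 = 13.000.
Overall M = m_obj x M_eye = (-9.091)(13.000) = -118.18.
|M| = 118.18.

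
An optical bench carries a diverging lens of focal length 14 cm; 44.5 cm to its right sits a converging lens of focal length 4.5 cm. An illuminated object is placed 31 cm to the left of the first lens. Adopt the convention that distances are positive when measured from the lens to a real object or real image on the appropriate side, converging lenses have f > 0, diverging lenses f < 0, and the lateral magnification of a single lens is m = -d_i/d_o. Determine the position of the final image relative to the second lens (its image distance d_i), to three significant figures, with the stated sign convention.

Lens 1: 1/d_i1 = 1/f_1 - 1/d_o1 = 1/(-14) - 1/31 = -0.10369 cm^-1, so d_i1 = -9.644 cm.
The intermediate image is virtual, 9.644 cm to the left of lens 1, so d_o2 = L - d_i1 = 44.5 - (-9.644) = 54.144 cm.
Lens 2: 1/d_i2 = 1/f_2 - 1/d_o2 = 1/4.5 - 1/(54.144) = 0.20375 cm^-1, so d_i2 = 4.908 cm.

4.91 cm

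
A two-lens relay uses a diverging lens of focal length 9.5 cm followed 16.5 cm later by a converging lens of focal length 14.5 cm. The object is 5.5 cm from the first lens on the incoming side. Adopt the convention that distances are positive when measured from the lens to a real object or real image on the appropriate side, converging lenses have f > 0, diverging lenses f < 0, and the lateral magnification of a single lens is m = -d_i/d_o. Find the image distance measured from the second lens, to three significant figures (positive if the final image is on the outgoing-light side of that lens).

Lens 1: 1/d_i1 = 1/f_1 - 1/d_o1 = 1/(-9.5) - 1/5.5 = -0.28708 cm^-1, so d_i1 = -3.483 cm.
With d_i1 < 0 the first image is virtual and lies on the object side; the object distance for lens 2 is d_o2 = 16.5 - (-3.483) = 19.983 cm.
Lens 2: 1/d_i2 = 1/f_2 - 1/d_o2 = 1/14.5 - 1/(19.983) = 0.01892 cm^-1, so d_i2 = 52.843 cm.

52.8 cm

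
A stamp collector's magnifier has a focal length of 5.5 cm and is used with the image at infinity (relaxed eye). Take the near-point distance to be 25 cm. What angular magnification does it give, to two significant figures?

4.5

M = D/f = 25/5.5 = 4.545.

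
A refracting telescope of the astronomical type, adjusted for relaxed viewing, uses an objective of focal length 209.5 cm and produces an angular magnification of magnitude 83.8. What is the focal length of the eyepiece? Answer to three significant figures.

2.50 cm

|M| = f_obj/f_eye, so f_eye = f_obj/|M| = 209.5/83.8 = 2.500 cm.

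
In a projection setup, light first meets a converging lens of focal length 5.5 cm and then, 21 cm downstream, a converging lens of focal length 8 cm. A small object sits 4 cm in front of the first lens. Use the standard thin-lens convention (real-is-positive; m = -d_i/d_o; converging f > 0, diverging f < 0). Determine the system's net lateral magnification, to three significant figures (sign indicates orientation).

-1.06

Lens 1: 1/d_i1 = 1/f_1 - 1/d_o1 = 1/5.5 - 1/4 = -0.06818 cm^-1, so d_i1 = -14.667 cm.
m_1 = -(-14.667)/4 = 3.6667.
With d_i1 < 0 the first image is virtual and lies on the object side; the object distance for lens 2 is d_o2 = 21 - (-14.667) = 35.667 cm.
Lens 2: 1/d_i2 = 1/f_2 - 1/d_o2 = 1/8 - 1/(35.667) = 0.09696 cm^-1, so d_i2 = 10.313 cm.
m_2 = -(10.313)/(35.667) = -0.2892.
The system's lateral magnification is m_1 m_2 = (3.6667)(-0.2892) = -1.0602.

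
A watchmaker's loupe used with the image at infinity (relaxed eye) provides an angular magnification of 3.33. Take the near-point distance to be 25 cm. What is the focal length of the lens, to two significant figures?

7.5 cm

For the image at infinity, M = D/f.
f = D/M = 25/3.33 = 7.508 cm.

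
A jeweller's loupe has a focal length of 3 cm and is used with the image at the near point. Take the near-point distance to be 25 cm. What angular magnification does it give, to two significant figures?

9.3

M = 1 + D/f = 1 + 25/3 = 9.333.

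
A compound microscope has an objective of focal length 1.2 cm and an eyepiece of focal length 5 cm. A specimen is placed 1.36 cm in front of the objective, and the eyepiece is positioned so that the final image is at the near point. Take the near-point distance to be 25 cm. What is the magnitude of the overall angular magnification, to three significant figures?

Objective: 1/d_i = 1/f_obj - 1/d_o = 1/1.2 - 1/1.36 = 0.09804 cm^-1, so d_i = 10.200 cm.
m_obj = -d_i/d_o = -10.200/1.36 = -7.500.
Eyepiece angular magnification (image at near point): M_eye = 1 + D/f_e = 1 + 25/5 = 6.000.
Overall M = m_obj x M_eye = (-7.500)(6.000) = -45.00.
|M| = 45.00.

45.0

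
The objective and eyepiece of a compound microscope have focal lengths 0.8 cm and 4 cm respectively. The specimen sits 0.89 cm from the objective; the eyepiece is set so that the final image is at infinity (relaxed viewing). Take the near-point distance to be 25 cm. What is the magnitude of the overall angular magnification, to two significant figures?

56

Objective: 1/d_i = 1/f_obj - 1/d_o = 1/0.8 - 1/0.89 = 0.12640 cm^-1, so d_i = 7.911 cm.
m_obj = -d_i/d_o = -7.911/0.89 = -8.889.
Eyepiece angular magnification (image at infinity): M_eye = D/f_e = 25/4 = 6.250.
Overall M = m_obj x M_eye = (-8.889)(6.250) = -55.56.
|M| = 55.56.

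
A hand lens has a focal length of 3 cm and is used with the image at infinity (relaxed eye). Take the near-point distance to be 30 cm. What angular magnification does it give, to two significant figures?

M = D/f = 30/3 = 10.000.

10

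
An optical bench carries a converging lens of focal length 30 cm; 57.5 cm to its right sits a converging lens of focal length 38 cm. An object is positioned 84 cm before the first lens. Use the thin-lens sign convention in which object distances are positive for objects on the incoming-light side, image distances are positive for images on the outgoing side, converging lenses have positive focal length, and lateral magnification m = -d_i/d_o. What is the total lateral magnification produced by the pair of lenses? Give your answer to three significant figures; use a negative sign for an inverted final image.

-0.777

First lens: d_i1 = 1/(1/30 - 1/84) = 46.667 cm.
m_1 = -(46.667)/84 = -0.5556.
The intermediate image is 46.667 cm to the right of lens 1, so d_o2 = L - d_i1 = 57.5 - 46.667 = 10.833 cm.
Second lens: d_i2 = 1/(1/38 - 1/(10.833)) = -15.153 cm.
m_2 = -(-15.153)/(10.833) = 1.3988.
Total m = m_1 x m_2 = (-0.5556)(1.3988) = -0.7771.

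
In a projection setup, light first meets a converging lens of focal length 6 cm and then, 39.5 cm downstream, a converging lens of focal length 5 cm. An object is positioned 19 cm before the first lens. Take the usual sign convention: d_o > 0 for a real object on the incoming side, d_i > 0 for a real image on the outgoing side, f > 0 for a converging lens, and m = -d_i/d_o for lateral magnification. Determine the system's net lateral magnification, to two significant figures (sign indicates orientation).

0.090

Lens 1: 1/d_i1 = 1/f_1 - 1/d_o1 = 1/6 - 1/19 = 0.11404 cm^-1, so d_i1 = 8.769 cm.
m_1 = -(8.769)/19 = -0.4615.
The intermediate image is 8.769 cm to the right of lens 1, so d_o2 = L - d_i1 = 39.5 - 8.769 = 30.731 cm.
Lens 2: 1/d_i2 = 1/f_2 - 1/d_o2 = 1/5 - 1/(30.731) = 0.16746 cm^-1, so d_i2 = 5.972 cm.
m_2 = -(5.972)/(30.731) = -0.1943.
Overall magnification: m = m_1 m_2 = 0.0897.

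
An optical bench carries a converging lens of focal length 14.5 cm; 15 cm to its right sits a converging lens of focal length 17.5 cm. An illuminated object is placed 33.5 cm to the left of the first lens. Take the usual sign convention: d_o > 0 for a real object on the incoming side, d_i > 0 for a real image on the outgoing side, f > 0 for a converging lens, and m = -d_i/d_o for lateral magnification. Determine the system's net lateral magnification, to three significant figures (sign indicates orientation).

-0.476

Lens 1: 1/d_i1 = 1/f_1 - 1/d_o1 = 1/14.5 - 1/33.5 = 0.03911 cm^-1, so d_i1 = 25.566 cm.
m_1 = -(25.566)/33.5 = -0.7632.
This image would form 25.566 cm past lens 1, i.e. 10.566 cm beyond lens 2, so it is a virtual object for lens 2: d_o2 = 15 - 25.566 = -10.566 cm.
Lens 2: 1/d_i2 = 1/f_2 - 1/d_o2 = 1/17.5 - 1/(-10.566) = 0.15179 cm^-1, so d_i2 = 6.588 cm.
m_2 = -(6.588)/(-10.566) = 0.6235.
The system's lateral magnification is m_1 m_2 = (-0.7632)(0.6235) = -0.4759.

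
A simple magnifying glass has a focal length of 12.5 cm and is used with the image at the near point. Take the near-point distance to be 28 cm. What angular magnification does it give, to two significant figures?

M = 1 + D/f = 1 + 28/12.5 = 3.240.

3.2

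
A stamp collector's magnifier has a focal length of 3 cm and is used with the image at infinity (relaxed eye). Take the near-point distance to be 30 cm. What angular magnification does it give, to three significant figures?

10.0

M = D/f = 30/3 = 10.000.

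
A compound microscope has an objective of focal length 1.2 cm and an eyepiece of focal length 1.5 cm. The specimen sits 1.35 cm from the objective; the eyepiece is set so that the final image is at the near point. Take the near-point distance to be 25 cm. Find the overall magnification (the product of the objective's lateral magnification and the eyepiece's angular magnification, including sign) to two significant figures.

-140

Objective: 1/d_i = 1/f_obj - 1/d_o = 1/1.2 - 1/1.35 = 0.09259 cm^-1, so d_i = 10.800 cm.
m_obj = -d_i/d_o = -10.800/1.35 = -8.000.
Eyepiece angular magnification (image at near point): M_eye = 1 + D/f_e = 1 + 25/1.5 = 17.667.
Overall M = m_obj x M_eye = (-8.000)(17.667) = -141.33.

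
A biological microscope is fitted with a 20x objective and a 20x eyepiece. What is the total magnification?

400

The overall magnification of a compound microscope is the product of the objective and eyepiece magnifications:
M = M_obj x M_eye = 20 x 20 = 400.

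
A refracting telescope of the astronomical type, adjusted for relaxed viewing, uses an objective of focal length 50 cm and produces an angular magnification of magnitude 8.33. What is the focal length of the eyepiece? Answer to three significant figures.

|M| = f_obj/f_eye, so f_eye = f_obj/|M| = 50/8.33 = 6.002 cm.

6.00 cm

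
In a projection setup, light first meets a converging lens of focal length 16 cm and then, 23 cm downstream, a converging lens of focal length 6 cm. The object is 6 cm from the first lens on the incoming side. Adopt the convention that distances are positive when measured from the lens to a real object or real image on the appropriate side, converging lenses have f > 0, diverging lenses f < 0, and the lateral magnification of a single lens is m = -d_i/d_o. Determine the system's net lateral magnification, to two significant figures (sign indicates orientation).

-0.36

Applying the thin-lens equation to the first lens, 1/16 = 1/6 + 1/d_i1, which gives d_i1 = -9.600 cm.
Its lateral magnification is m_1 = -d_i1/d_o1 = -(-9.600)/6 = 1.6000.
The intermediate image is virtual, 9.600 cm to the left of lens 1, so d_o2 = L - d_i1 = 23 - (-9.600) = 32.600 cm.
Applying the thin-lens equation again with f_2 = 6 cm and d_o2 = 32.600 cm gives d_i2 = 7.353 cm.
m_2 = -(7.353)/(32.600) = -0.2256.
The system's lateral magnification is m_1 m_2 = (1.6000)(-0.2256) = -0.3609.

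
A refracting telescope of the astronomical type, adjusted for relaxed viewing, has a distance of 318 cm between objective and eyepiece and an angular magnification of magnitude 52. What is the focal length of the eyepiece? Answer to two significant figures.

6.0 cm

In normal adjustment the tube length equals f_obj + f_eye and |M| = f_obj/f_eye.
So f_obj = 52 f_eye and 52 f_eye + f_eye = 318 cm, giving f_eye = 318/53 = 6.000 cm and f_obj = 312.000 cm.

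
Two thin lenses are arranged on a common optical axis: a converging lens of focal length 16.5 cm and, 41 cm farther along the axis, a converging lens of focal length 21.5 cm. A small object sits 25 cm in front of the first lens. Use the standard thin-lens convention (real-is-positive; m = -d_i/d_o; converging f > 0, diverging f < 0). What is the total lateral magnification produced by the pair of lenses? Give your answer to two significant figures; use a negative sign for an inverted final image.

First lens: d_i1 = 1/(1/16.5 - 1/25) = 48.529 cm.
m_1 = -(48.529)/25 = -1.9412.
This image would form 48.529 cm past lens 1, i.e. 7.529 cm beyond lens 2, so it is a virtual object for lens 2: d_o2 = 41 - 48.529 = -7.529 cm.
Second lens: d_i2 = 1/(1/21.5 - 1/(-7.529)) = 5.576 cm.
m_2 = -(5.576)/(-7.529) = 0.7406.
The system's lateral magnification is m_1 m_2 = (-1.9412)(0.7406) = -1.4377.

-1.4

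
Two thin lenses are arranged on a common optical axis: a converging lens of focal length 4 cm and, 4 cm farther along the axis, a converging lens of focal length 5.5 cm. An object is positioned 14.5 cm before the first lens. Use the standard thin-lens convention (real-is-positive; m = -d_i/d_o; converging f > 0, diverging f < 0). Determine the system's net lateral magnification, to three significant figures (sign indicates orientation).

-0.298

First lens: d_i1 = 1/(1/4 - 1/14.5) = 5.524 cm.
m_1 = -(5.524)/14.5 = -0.3810.
This image would form 5.524 cm past lens 1, i.e. 1.524 cm beyond lens 2, so it is a virtual object for lens 2: d_o2 = 4 - 5.524 = -1.524 cm.
Second lens: d_i2 = 1/(1/5.5 - 1/(-1.524)) = 1.193 cm.
m_2 = -(1.193)/(-1.524) = 0.7831.
The system's lateral magnification is m_1 m_2 = (-0.3810)(0.7831) = -0.2983.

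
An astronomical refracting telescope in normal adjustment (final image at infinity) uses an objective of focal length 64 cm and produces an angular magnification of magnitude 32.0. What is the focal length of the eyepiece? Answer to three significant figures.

|M| = f_obj/f_eye, so f_eye = f_obj/|M| = 64/32.0 = 2.000 cm.

2.00 cm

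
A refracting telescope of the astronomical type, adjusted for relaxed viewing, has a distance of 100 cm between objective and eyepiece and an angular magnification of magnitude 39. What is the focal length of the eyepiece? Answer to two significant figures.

2.5 cm

In normal adjustment the tube length equals f_obj + f_eye and |M| = f_obj/f_eye.
So f_obj = 39 f_eye and 39 f_eye + f_eye = 100 cm, giving f_eye = 100/40 = 2.500 cm and f_obj = 97.500 cm.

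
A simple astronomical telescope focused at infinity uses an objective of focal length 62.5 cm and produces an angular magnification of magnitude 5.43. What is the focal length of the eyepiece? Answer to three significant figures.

11.5 cm

|M| = f_obj/f_eye, so f_eye = f_obj/|M| = 62.5/5.43 = 11.510 cm.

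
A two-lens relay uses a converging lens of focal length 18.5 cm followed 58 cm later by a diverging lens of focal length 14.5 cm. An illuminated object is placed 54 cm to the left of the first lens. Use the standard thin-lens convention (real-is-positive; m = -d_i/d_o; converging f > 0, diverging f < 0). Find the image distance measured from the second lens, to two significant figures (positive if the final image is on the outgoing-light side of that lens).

-9.8 cm

First lens: d_i1 = 1/(1/18.5 - 1/54) = 28.141 cm.
Object distance for lens 2: d_o2 = 58 - 28.141 = 29.859 cm.
Second lens: d_i2 = 1/(1/(-14.5) - 1/(29.859)) = -9.760 cm.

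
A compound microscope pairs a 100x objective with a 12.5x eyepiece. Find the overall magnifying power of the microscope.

The overall magnification of a compound microscope is the product of the objective and eyepiece magnifications:
M = M_obj x M_eye = 100 x 12.5 = 1250.

1250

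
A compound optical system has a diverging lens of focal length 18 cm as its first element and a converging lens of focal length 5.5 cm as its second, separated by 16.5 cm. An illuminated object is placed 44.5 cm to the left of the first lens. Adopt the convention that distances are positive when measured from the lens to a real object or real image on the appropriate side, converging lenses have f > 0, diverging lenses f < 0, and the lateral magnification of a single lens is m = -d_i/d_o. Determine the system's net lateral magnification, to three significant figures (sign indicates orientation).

-0.0665

Lens 1: 1/d_i1 = 1/f_1 - 1/d_o1 = 1/(-18) - 1/44.5 = -0.07803 cm^-1, so d_i1 = -12.816 cm.
m_1 = -(-12.816)/44.5 = 0.2880.
With d_i1 < 0 the first image is virtual and lies on the object side; the object distance for lens 2 is d_o2 = 16.5 - (-12.816) = 29.316 cm.
Lens 2: 1/d_i2 = 1/f_2 - 1/d_o2 = 1/5.5 - 1/(29.316) = 0.14771 cm^-1, so d_i2 = 6.770 cm.
m_2 = -(6.770)/(29.316) = -0.2309.
The system's lateral magnification is m_1 m_2 = (0.2880)(-0.2309) = -0.0665.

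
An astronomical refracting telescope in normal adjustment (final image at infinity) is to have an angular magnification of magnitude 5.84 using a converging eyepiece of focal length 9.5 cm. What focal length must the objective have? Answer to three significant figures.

55.5 cm

|M| = f_obj/|f_eye|, so f_obj = |M| x |f_eye| = 5.84 x 9.5 = 55.480 cm.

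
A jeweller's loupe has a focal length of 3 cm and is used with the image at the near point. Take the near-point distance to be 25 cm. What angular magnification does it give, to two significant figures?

M = 1 + D/f = 1 + 25/3 = 9.333.

9.3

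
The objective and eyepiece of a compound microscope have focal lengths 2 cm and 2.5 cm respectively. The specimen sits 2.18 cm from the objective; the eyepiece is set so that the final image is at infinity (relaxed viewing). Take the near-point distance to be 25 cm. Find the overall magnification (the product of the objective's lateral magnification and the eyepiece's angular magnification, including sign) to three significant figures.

-111

Objective: 1/d_i = 1/f_obj - 1/d_o = 1/2 - 1/2.18 = 0.04128 cm^-1, so d_i = 24.222 cm.
m_obj = -d_i/d_o = -24.222/2.18 = -11.111.
Eyepiece angular magnification (image at infinity): M_eye = D/f_e = 25/2.5 = 10.000.
Overall M = m_obj x M_eye = (-11.111)(10.000) = -111.11.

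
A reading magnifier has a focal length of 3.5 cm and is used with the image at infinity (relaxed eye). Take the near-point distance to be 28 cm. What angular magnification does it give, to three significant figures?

M = D/f = 28/3.5 = 8.000.

8.00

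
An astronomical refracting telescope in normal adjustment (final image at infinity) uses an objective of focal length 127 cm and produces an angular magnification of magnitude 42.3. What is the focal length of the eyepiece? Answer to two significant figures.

3.0 cm

|M| = f_obj/f_eye, so f_eye = f_obj/|M| = 127/42.3 = 3.002 cm.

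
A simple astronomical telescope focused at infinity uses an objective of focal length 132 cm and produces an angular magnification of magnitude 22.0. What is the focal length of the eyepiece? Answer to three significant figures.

6.00 cm

|M| = f_obj/f_eye, so f_eye = f_obj/|M| = 132/22.0 = 6.000 cm.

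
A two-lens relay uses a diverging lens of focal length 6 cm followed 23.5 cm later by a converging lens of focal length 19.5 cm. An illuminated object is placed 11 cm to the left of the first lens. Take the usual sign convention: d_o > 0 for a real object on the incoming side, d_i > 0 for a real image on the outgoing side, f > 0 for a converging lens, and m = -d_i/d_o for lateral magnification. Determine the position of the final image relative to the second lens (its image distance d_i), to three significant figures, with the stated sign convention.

Applying the thin-lens equation to the first lens, 1/(-6) = 1/11 + 1/d_i1, which gives d_i1 = -3.882 cm.
With d_i1 < 0 the first image is virtual and lies on the object side; the object distance for lens 2 is d_o2 = 23.5 - (-3.882) = 27.382 cm.
Applying the thin-lens equation again with f_2 = 19.5 cm and d_o2 = 27.382 cm gives d_i2 = 67.741 cm.

67.7 cm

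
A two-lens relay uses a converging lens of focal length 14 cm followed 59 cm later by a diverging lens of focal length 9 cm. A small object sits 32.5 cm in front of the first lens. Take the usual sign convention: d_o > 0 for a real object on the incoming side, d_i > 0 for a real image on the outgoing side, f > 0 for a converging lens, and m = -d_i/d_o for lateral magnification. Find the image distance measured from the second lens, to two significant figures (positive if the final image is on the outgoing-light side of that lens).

-7.1 cm

Lens 1: 1/d_i1 = 1/f_1 - 1/d_o1 = 1/14 - 1/32.5 = 0.04066 cm^-1, so d_i1 = 24.595 cm.
Object distance for lens 2: d_o2 = 59 - 24.595 = 34.405 cm.
Lens 2: 1/d_i2 = 1/f_2 - 1/d_o2 = 1/(-9) - 1/(34.405) = -0.14018 cm^-1, so d_i2 = -7.134 cm.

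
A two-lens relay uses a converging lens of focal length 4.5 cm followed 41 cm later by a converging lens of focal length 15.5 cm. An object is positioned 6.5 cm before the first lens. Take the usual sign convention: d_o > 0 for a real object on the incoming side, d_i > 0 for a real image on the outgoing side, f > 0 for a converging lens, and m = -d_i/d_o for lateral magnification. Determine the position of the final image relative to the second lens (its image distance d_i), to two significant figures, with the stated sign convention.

Lens 1: 1/d_i1 = 1/f_1 - 1/d_o1 = 1/4.5 - 1/6.5 = 0.06838 cm^-1, so d_i1 = 14.625 cm.
Object distance for lens 2: d_o2 = 41 - 14.625 = 26.375 cm.
Lens 2: 1/d_i2 = 1/f_2 - 1/d_o2 = 1/15.5 - 1/(26.375) = 0.02660 cm^-1, so d_i2 = 37.592 cm.

38 cm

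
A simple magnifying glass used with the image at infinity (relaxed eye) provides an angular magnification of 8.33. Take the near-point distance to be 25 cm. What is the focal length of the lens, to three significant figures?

3.00 cm

For the image at infinity, M = D/f.
f = D/M = 25/8.33 = 3.001 cm.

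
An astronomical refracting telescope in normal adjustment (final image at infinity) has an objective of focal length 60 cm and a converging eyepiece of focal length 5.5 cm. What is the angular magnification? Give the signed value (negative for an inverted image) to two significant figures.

M = -f_obj/f_eye = -60/(5.5) = -10.909.

-11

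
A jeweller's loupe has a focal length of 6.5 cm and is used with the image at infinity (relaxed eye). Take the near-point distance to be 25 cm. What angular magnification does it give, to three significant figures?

3.85

M = D/f = 25/6.5 = 3.846.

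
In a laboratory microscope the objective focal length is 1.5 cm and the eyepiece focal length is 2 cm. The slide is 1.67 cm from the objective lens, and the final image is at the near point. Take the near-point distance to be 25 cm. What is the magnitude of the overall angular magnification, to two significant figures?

120

Objective: 1/d_i = 1/f_obj - 1/d_o = 1/1.5 - 1/1.67 = 0.06786 cm^-1, so d_i = 14.735 cm.
m_obj = -d_i/d_o = -14.735/1.67 = -8.824.
Eyepiece angular magnification (image at near point): M_eye = 1 + D/f_e = 1 + 25/2 = 13.500.
Overall M = m_obj x M_eye = (-8.824)(13.500) = -119.12.
|M| = 119.12.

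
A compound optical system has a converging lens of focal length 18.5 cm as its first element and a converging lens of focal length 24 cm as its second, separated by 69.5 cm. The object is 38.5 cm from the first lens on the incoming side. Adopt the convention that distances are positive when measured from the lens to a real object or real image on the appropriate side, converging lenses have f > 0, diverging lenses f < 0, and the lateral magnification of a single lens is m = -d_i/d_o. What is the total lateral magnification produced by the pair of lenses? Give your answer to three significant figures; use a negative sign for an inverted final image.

Lens 1: 1/d_i1 = 1/f_1 - 1/d_o1 = 1/18.5 - 1/38.5 = 0.02808 cm^-1, so d_i1 = 35.612 cm.
m_1 = -(35.612)/38.5 = -0.9250.
That image sits 33.888 cm in front of the second lens, so d_o2 = 33.888 cm.
Lens 2: 1/d_i2 = 1/f_2 - 1/d_o2 = 1/24 - 1/(33.888) = 0.01216 cm^-1, so d_i2 = 82.255 cm.
m_2 = -(82.255)/(33.888) = -2.4273.
The system's lateral magnification is m_1 m_2 = (-0.9250)(-2.4273) = 2.2453.

2.25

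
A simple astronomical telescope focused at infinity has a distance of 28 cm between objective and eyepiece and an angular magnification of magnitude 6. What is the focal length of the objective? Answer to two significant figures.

24 cm

In normal adjustment the tube length equals f_obj + f_eye and |M| = f_obj/f_eye.
So f_obj = 6 f_eye and 6 f_eye + f_eye = 28 cm, giving f_eye = 28/7 = 4.000 cm and f_obj = 24.000 cm.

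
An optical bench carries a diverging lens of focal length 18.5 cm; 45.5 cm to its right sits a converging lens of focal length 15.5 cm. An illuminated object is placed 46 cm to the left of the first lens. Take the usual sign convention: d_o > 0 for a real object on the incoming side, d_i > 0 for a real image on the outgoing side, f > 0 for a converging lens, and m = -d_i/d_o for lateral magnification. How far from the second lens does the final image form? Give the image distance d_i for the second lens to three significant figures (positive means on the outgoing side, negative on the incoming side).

21.1 cm

Lens 1: 1/d_i1 = 1/f_1 - 1/d_o1 = 1/(-18.5) - 1/46 = -0.07579 cm^-1, so d_i1 = -13.194 cm.
With d_i1 < 0 the first image is virtual and lies on the object side; the object distance for lens 2 is d_o2 = 45.5 - (-13.194) = 58.694 cm.
Lens 2: 1/d_i2 = 1/f_2 - 1/d_o2 = 1/15.5 - 1/(58.694) = 0.04748 cm^-1, so d_i2 = 21.062 cm.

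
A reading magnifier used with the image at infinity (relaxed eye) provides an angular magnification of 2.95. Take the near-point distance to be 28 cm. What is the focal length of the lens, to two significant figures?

For the image at infinity, M = D/f.
f = D/M = 28/2.95 = 9.492 cm.

9.5 cm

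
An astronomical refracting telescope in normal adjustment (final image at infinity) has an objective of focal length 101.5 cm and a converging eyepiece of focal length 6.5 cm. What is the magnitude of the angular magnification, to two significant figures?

16

|M| = f_obj/|f_eye| = 101.5/6.5 = 15.615.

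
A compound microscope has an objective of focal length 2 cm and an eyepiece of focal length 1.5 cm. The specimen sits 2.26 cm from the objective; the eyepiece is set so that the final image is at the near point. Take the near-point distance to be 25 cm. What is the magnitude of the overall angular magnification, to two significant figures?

140

Objective: 1/d_i = 1/f_obj - 1/d_o = 1/2 - 1/2.26 = 0.05752 cm^-1, so d_i = 17.385 cm.
m_obj = -d_i/d_o = -17.385/2.26 = -7.692.
Eyepiece angular magnification (image at near point): M_eye = 1 + D/f_e = 1 + 25/1.5 = 17.667.
Overall M = m_obj x M_eye = (-7.692)(17.667) = -135.90.
|M| = 135.90.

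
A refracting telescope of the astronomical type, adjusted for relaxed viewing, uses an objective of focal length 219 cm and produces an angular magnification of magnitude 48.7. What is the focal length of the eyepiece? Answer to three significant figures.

|M| = f_obj/f_eye, so f_eye = f_obj/|M| = 219/48.7 = 4.497 cm.

4.50 cm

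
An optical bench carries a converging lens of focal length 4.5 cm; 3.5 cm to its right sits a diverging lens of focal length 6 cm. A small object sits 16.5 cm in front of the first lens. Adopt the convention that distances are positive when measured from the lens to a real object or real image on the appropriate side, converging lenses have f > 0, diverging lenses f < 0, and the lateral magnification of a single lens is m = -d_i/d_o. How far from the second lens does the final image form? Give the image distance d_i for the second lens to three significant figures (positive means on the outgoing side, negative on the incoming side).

Applying the thin-lens equation to the first lens, 1/4.5 = 1/16.5 + 1/d_i1, which gives d_i1 = 6.188 cm.
This image would form 6.188 cm past lens 1, i.e. 2.688 cm beyond lens 2, so it is a virtual object for lens 2: d_o2 = 3.5 - 6.188 = -2.688 cm.
Applying the thin-lens equation again with f_2 = -6 cm and d_o2 = -2.688 cm gives d_i2 = 4.868 cm.

4.87 cm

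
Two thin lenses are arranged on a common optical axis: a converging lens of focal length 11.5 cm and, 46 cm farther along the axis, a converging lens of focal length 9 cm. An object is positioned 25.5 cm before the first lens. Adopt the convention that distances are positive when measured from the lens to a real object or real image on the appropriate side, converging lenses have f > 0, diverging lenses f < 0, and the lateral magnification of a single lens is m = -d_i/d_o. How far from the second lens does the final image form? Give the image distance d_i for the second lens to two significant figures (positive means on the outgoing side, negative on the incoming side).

First lens: d_i1 = 1/(1/11.5 - 1/25.5) = 20.946 cm.
That image sits 25.054 cm in front of the second lens, so d_o2 = 25.054 cm.
Second lens: d_i2 = 1/(1/9 - 1/(25.054)) = 14.046 cm.

14 cm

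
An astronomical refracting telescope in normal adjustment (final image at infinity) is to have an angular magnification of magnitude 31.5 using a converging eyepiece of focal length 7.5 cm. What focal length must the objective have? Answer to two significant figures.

240 cm

|M| = f_obj/|f_eye|, so f_obj = |M| x |f_eye| = 31.5 x 7.5 = 236.250 cm.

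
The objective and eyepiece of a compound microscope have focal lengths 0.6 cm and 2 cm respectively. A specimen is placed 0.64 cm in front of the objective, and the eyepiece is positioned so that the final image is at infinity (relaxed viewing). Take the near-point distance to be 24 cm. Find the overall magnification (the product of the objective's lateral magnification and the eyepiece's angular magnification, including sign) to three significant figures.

Objective: 1/d_i = 1/f_obj - 1/d_o = 1/0.6 - 1/0.64 = 0.10417 cm^-1, so d_i = 9.600 cm.
m_obj = -d_i/d_o = -9.600/0.64 = -15.000.
Eyepiece angular magnification (image at infinity): M_eye = D/f_e = 24/2 = 12.000.
Overall M = m_obj x M_eye = (-15.000)(12.000) = -180.00.

-180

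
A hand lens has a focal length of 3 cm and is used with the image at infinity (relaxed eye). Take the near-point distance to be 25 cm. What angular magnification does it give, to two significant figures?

8.3

M = D/f = 25/3 = 8.333.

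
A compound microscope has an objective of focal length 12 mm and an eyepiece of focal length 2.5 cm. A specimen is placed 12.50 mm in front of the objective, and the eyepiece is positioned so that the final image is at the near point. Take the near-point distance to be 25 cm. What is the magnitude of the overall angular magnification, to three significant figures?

Convert to cm: f_obj = 12 mm = 1.2 cm; d_o = 12.50 mm = 1.25 cm.
Objective: 1/d_i = 1/f_obj - 1/d_o = 1/1.2 - 1/1.25 = 0.03333 cm^-1, so d_i = 30.000 cm.
m_obj = -d_i/d_o = -30.000/1.25 = -24.000.
Eyepiece angular magnification (image at near point): M_eye = 1 + D/f_e = 1 + 25/2.5 = 11.000.
Overall M = m_obj x M_eye = (-24.000)(11.000) = -264.00.
|M| = 264.00.

264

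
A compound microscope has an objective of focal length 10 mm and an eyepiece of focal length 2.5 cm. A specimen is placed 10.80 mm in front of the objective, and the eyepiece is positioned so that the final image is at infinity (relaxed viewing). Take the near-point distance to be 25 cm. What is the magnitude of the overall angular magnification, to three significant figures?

125

Convert to cm: f_obj = 10 mm = 1 cm; d_o = 10.80 mm = 1.08 cm.
Objective: 1/d_i = 1/f_obj - 1/d_o = 1/1 - 1/1.08 = 0.07407 cm^-1, so d_i = 13.500 cm.
m_obj = -d_i/d_o = -13.500/1.08 = -12.500.
Eyepiece angular magnification (image at infinity): M_eye = D/f_e = 25/2.5 = 10.000.
Overall M = m_obj x M_eye = (-12.500)(10.000) = -125.00.
|M| = 125.00.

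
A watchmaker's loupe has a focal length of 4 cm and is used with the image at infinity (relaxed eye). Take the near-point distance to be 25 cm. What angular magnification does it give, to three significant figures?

6.25

M = D/f = 25/4 = 6.250.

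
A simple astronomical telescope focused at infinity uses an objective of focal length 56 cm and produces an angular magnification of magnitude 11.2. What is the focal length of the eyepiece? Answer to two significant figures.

5.0 cm

|M| = f_obj/f_eye, so f_eye = f_obj/|M| = 56/11.2 = 5.000 cm.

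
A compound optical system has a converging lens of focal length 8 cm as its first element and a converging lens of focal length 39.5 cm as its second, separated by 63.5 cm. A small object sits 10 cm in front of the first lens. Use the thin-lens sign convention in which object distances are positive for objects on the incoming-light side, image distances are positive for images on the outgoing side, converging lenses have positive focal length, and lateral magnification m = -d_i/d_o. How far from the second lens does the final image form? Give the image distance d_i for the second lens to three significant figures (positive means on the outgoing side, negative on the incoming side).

Lens 1: 1/d_i1 = 1/f_1 - 1/d_o1 = 1/8 - 1/10 = 0.02500 cm^-1, so d_i1 = 40.000 cm.
The intermediate image is 40.000 cm to the right of lens 1, so d_o2 = L - d_i1 = 63.5 - 40.000 = 23.500 cm.
Lens 2: 1/d_i2 = 1/f_2 - 1/d_o2 = 1/39.5 - 1/(23.500) = -0.01724 cm^-1, so d_i2 = -58.016 cm.

-58.0 cm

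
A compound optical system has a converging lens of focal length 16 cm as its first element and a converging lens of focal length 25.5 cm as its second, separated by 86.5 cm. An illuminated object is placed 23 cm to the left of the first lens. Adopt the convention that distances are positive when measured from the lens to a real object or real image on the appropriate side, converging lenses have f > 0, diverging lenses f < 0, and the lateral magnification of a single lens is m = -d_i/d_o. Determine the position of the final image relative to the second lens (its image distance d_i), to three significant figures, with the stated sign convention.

103 cm

Lens 1: 1/d_i1 = 1/f_1 - 1/d_o1 = 1/16 - 1/23 = 0.01902 cm^-1, so d_i1 = 52.571 cm.
The intermediate image is 52.571 cm to the right of lens 1, so d_o2 = L - d_i1 = 86.5 - 52.571 = 33.929 cm.
Lens 2: 1/d_i2 = 1/f_2 - 1/d_o2 = 1/25.5 - 1/(33.929) = 0.00974 cm^-1, so d_i2 = 102.648 cm.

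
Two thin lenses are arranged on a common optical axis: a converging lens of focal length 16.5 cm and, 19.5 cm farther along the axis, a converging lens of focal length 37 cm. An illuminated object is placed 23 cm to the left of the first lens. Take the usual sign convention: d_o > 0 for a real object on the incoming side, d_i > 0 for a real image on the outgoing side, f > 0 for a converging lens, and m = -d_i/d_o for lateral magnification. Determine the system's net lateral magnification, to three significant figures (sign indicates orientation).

Applying the thin-lens equation to the first lens, 1/16.5 = 1/23 + 1/d_i1, which gives d_i1 = 58.385 cm.
Its lateral magnification is m_1 = -d_i1/d_o1 = -(58.385)/23 = -2.5385.
Since 58.385 cm > 19.5 cm, the first image lies past the second lens and serves as a virtual object: d_o2 = L - d_i1 = -38.885 cm.
Applying the thin-lens equation again with f_2 = 37 cm and d_o2 = -38.885 cm gives d_i2 = 18.959 cm.
m_2 = -(18.959)/(-38.885) = 0.4876.
Total m = m_1 x m_2 = (-2.5385)(0.4876) = -1.2377.

-1.24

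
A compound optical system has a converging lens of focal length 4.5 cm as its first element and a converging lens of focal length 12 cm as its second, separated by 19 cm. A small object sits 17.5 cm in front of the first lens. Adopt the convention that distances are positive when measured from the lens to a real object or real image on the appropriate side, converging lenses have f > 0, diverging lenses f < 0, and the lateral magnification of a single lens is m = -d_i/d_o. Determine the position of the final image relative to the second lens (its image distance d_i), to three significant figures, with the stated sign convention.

165 cm

Lens 1: 1/d_i1 = 1/f_1 - 1/d_o1 = 1/4.5 - 1/17.5 = 0.16508 cm^-1, so d_i1 = 6.058 cm.
Object distance for lens 2: d_o2 = 19 - 6.058 = 12.942 cm.
Lens 2: 1/d_i2 = 1/f_2 - 1/d_o2 = 1/12 - 1/(12.942) = 0.00607 cm^-1, so d_i2 = 164.816 cm.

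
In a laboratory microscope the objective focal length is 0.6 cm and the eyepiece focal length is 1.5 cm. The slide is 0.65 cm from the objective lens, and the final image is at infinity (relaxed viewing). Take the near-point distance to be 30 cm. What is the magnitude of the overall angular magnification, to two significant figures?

Objective: 1/d_i = 1/f_obj - 1/d_o = 1/0.6 - 1/0.65 = 0.12821 cm^-1, so d_i = 7.800 cm.
m_obj = -d_i/d_o = -7.800/0.65 = -12.000.
Eyepiece angular magnification (image at infinity): M_eye = D/f_e = 30/1.5 = 20.000.
Overall M = m_obj x M_eye = (-12.000)(20.000) = -240.00.
|M| = 240.00.

240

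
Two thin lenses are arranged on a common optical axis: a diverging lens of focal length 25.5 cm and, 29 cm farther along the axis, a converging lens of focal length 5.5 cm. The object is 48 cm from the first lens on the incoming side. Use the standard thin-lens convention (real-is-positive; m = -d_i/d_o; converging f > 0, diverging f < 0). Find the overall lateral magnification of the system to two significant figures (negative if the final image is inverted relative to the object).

Lens 1: 1/d_i1 = 1/f_1 - 1/d_o1 = 1/(-25.5) - 1/48 = -0.06005 cm^-1, so d_i1 = -16.653 cm.
m_1 = -(-16.653)/48 = 0.3469.
The intermediate image is virtual, 16.653 cm to the left of lens 1, so d_o2 = L - d_i1 = 29 - (-16.653) = 45.653 cm.
Lens 2: 1/d_i2 = 1/f_2 - 1/d_o2 = 1/5.5 - 1/(45.653) = 0.15991 cm^-1, so d_i2 = 6.253 cm.
m_2 = -(6.253)/(45.653) = -0.1370.
Overall magnification: m = m_1 m_2 = -0.0475.

-0.048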